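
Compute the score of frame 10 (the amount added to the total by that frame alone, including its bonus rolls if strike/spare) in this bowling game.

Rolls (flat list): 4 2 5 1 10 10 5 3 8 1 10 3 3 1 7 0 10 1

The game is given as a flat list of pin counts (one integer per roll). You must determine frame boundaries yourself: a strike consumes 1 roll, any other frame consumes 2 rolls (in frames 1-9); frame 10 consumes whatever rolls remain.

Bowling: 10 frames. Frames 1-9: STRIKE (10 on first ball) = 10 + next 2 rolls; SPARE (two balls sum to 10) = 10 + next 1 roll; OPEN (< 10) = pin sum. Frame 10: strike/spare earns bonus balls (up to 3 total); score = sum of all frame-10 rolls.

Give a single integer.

Frame 1: OPEN (4+2=6). Cumulative: 6
Frame 2: OPEN (5+1=6). Cumulative: 12
Frame 3: STRIKE. 10 + next two rolls (10+5) = 25. Cumulative: 37
Frame 4: STRIKE. 10 + next two rolls (5+3) = 18. Cumulative: 55
Frame 5: OPEN (5+3=8). Cumulative: 63
Frame 6: OPEN (8+1=9). Cumulative: 72
Frame 7: STRIKE. 10 + next two rolls (3+3) = 16. Cumulative: 88
Frame 8: OPEN (3+3=6). Cumulative: 94
Frame 9: OPEN (1+7=8). Cumulative: 102
Frame 10: SPARE. Sum of all frame-10 rolls (0+10+1) = 11. Cumulative: 113

Answer: 11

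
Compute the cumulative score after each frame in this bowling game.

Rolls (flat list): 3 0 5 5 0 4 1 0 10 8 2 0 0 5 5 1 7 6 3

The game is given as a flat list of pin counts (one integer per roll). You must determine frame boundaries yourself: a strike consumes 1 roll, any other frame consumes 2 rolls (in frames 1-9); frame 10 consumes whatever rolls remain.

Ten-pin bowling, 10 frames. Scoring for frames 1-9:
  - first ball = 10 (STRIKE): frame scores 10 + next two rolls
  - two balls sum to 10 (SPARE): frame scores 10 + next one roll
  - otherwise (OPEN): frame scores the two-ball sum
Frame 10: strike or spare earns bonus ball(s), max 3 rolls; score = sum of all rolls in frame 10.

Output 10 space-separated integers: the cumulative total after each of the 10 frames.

Answer: 3 13 17 18 38 48 48 59 67 76

Derivation:
Frame 1: OPEN (3+0=3). Cumulative: 3
Frame 2: SPARE (5+5=10). 10 + next roll (0) = 10. Cumulative: 13
Frame 3: OPEN (0+4=4). Cumulative: 17
Frame 4: OPEN (1+0=1). Cumulative: 18
Frame 5: STRIKE. 10 + next two rolls (8+2) = 20. Cumulative: 38
Frame 6: SPARE (8+2=10). 10 + next roll (0) = 10. Cumulative: 48
Frame 7: OPEN (0+0=0). Cumulative: 48
Frame 8: SPARE (5+5=10). 10 + next roll (1) = 11. Cumulative: 59
Frame 9: OPEN (1+7=8). Cumulative: 67
Frame 10: OPEN. Sum of all frame-10 rolls (6+3) = 9. Cumulative: 76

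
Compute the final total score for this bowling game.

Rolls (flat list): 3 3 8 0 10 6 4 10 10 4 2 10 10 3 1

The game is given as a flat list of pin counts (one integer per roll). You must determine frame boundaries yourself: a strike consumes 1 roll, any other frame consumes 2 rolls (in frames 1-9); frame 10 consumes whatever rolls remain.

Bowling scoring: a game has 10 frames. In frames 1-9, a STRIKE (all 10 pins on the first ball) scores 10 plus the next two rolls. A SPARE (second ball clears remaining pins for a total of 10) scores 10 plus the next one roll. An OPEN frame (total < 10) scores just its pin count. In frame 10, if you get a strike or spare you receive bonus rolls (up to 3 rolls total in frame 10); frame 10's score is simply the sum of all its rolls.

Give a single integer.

Answer: 141

Derivation:
Frame 1: OPEN (3+3=6). Cumulative: 6
Frame 2: OPEN (8+0=8). Cumulative: 14
Frame 3: STRIKE. 10 + next two rolls (6+4) = 20. Cumulative: 34
Frame 4: SPARE (6+4=10). 10 + next roll (10) = 20. Cumulative: 54
Frame 5: STRIKE. 10 + next two rolls (10+4) = 24. Cumulative: 78
Frame 6: STRIKE. 10 + next two rolls (4+2) = 16. Cumulative: 94
Frame 7: OPEN (4+2=6). Cumulative: 100
Frame 8: STRIKE. 10 + next two rolls (10+3) = 23. Cumulative: 123
Frame 9: STRIKE. 10 + next two rolls (3+1) = 14. Cumulative: 137
Frame 10: OPEN. Sum of all frame-10 rolls (3+1) = 4. Cumulative: 141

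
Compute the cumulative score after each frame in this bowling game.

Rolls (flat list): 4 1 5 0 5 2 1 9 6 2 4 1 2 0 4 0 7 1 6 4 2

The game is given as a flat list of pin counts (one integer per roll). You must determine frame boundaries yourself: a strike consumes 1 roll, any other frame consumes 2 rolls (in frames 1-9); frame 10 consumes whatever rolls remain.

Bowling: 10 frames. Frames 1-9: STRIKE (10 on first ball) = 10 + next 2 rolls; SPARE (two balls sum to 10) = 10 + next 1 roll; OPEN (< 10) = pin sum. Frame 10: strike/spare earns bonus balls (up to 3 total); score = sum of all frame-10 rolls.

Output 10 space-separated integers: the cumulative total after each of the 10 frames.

Answer: 5 10 17 33 41 46 48 52 60 72

Derivation:
Frame 1: OPEN (4+1=5). Cumulative: 5
Frame 2: OPEN (5+0=5). Cumulative: 10
Frame 3: OPEN (5+2=7). Cumulative: 17
Frame 4: SPARE (1+9=10). 10 + next roll (6) = 16. Cumulative: 33
Frame 5: OPEN (6+2=8). Cumulative: 41
Frame 6: OPEN (4+1=5). Cumulative: 46
Frame 7: OPEN (2+0=2). Cumulative: 48
Frame 8: OPEN (4+0=4). Cumulative: 52
Frame 9: OPEN (7+1=8). Cumulative: 60
Frame 10: SPARE. Sum of all frame-10 rolls (6+4+2) = 12. Cumulative: 72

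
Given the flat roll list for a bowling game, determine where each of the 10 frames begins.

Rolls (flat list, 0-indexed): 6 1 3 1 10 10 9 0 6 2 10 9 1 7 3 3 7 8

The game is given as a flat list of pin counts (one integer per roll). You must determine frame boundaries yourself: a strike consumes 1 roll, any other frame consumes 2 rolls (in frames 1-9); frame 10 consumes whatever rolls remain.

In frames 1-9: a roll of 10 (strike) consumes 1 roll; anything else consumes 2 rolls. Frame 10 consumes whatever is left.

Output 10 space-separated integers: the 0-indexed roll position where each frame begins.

Answer: 0 2 4 5 6 8 10 11 13 15

Derivation:
Frame 1 starts at roll index 0: rolls=6,1 (sum=7), consumes 2 rolls
Frame 2 starts at roll index 2: rolls=3,1 (sum=4), consumes 2 rolls
Frame 3 starts at roll index 4: roll=10 (strike), consumes 1 roll
Frame 4 starts at roll index 5: roll=10 (strike), consumes 1 roll
Frame 5 starts at roll index 6: rolls=9,0 (sum=9), consumes 2 rolls
Frame 6 starts at roll index 8: rolls=6,2 (sum=8), consumes 2 rolls
Frame 7 starts at roll index 10: roll=10 (strike), consumes 1 roll
Frame 8 starts at roll index 11: rolls=9,1 (sum=10), consumes 2 rolls
Frame 9 starts at roll index 13: rolls=7,3 (sum=10), consumes 2 rolls
Frame 10 starts at roll index 15: 3 remaining rolls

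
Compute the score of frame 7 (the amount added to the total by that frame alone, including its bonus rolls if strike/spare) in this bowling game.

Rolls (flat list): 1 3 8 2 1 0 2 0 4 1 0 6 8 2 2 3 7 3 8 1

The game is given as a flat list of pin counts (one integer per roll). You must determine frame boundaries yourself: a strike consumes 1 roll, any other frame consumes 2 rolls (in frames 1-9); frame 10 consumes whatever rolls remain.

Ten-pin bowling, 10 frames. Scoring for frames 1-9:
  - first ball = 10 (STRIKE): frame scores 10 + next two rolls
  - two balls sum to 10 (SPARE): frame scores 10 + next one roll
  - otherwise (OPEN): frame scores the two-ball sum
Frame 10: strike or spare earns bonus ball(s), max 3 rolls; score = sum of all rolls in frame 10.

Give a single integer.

Answer: 12

Derivation:
Frame 1: OPEN (1+3=4). Cumulative: 4
Frame 2: SPARE (8+2=10). 10 + next roll (1) = 11. Cumulative: 15
Frame 3: OPEN (1+0=1). Cumulative: 16
Frame 4: OPEN (2+0=2). Cumulative: 18
Frame 5: OPEN (4+1=5). Cumulative: 23
Frame 6: OPEN (0+6=6). Cumulative: 29
Frame 7: SPARE (8+2=10). 10 + next roll (2) = 12. Cumulative: 41
Frame 8: OPEN (2+3=5). Cumulative: 46
Frame 9: SPARE (7+3=10). 10 + next roll (8) = 18. Cumulative: 64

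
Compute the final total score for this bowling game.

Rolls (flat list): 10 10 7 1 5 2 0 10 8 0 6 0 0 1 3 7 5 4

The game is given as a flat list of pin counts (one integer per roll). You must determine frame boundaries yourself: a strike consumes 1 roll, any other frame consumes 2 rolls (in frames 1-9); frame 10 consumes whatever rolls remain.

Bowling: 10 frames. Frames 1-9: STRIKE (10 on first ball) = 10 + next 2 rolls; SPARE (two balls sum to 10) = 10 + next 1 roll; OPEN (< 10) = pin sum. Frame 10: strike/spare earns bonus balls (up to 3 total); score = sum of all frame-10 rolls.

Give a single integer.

Answer: 117

Derivation:
Frame 1: STRIKE. 10 + next two rolls (10+7) = 27. Cumulative: 27
Frame 2: STRIKE. 10 + next two rolls (7+1) = 18. Cumulative: 45
Frame 3: OPEN (7+1=8). Cumulative: 53
Frame 4: OPEN (5+2=7). Cumulative: 60
Frame 5: SPARE (0+10=10). 10 + next roll (8) = 18. Cumulative: 78
Frame 6: OPEN (8+0=8). Cumulative: 86
Frame 7: OPEN (6+0=6). Cumulative: 92
Frame 8: OPEN (0+1=1). Cumulative: 93
Frame 9: SPARE (3+7=10). 10 + next roll (5) = 15. Cumulative: 108
Frame 10: OPEN. Sum of all frame-10 rolls (5+4) = 9. Cumulative: 117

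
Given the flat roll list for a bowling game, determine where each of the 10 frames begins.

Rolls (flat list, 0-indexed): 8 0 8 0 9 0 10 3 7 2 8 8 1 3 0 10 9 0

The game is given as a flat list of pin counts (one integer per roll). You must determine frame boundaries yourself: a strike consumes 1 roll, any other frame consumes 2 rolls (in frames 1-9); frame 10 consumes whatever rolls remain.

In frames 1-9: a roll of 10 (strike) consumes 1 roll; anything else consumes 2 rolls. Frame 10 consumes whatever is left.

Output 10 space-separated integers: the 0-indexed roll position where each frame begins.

Frame 1 starts at roll index 0: rolls=8,0 (sum=8), consumes 2 rolls
Frame 2 starts at roll index 2: rolls=8,0 (sum=8), consumes 2 rolls
Frame 3 starts at roll index 4: rolls=9,0 (sum=9), consumes 2 rolls
Frame 4 starts at roll index 6: roll=10 (strike), consumes 1 roll
Frame 5 starts at roll index 7: rolls=3,7 (sum=10), consumes 2 rolls
Frame 6 starts at roll index 9: rolls=2,8 (sum=10), consumes 2 rolls
Frame 7 starts at roll index 11: rolls=8,1 (sum=9), consumes 2 rolls
Frame 8 starts at roll index 13: rolls=3,0 (sum=3), consumes 2 rolls
Frame 9 starts at roll index 15: roll=10 (strike), consumes 1 roll
Frame 10 starts at roll index 16: 2 remaining rolls

Answer: 0 2 4 6 7 9 11 13 15 16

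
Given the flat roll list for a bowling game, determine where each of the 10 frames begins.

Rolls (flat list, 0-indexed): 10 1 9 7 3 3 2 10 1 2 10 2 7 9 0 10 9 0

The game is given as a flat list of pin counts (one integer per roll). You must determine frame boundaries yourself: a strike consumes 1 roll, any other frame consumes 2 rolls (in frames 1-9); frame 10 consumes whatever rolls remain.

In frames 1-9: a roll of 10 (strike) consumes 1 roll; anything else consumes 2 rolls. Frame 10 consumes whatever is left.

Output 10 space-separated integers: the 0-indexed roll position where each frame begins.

Answer: 0 1 3 5 7 8 10 11 13 15

Derivation:
Frame 1 starts at roll index 0: roll=10 (strike), consumes 1 roll
Frame 2 starts at roll index 1: rolls=1,9 (sum=10), consumes 2 rolls
Frame 3 starts at roll index 3: rolls=7,3 (sum=10), consumes 2 rolls
Frame 4 starts at roll index 5: rolls=3,2 (sum=5), consumes 2 rolls
Frame 5 starts at roll index 7: roll=10 (strike), consumes 1 roll
Frame 6 starts at roll index 8: rolls=1,2 (sum=3), consumes 2 rolls
Frame 7 starts at roll index 10: roll=10 (strike), consumes 1 roll
Frame 8 starts at roll index 11: rolls=2,7 (sum=9), consumes 2 rolls
Frame 9 starts at roll index 13: rolls=9,0 (sum=9), consumes 2 rolls
Frame 10 starts at roll index 15: 3 remaining rolls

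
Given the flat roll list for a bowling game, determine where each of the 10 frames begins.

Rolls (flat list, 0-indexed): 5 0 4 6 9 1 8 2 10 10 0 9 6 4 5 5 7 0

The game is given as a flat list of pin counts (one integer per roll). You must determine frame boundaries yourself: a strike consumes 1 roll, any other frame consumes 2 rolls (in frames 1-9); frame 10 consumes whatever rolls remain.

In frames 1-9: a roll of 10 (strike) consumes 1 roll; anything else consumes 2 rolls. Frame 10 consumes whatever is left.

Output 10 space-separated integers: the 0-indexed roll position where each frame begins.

Answer: 0 2 4 6 8 9 10 12 14 16

Derivation:
Frame 1 starts at roll index 0: rolls=5,0 (sum=5), consumes 2 rolls
Frame 2 starts at roll index 2: rolls=4,6 (sum=10), consumes 2 rolls
Frame 3 starts at roll index 4: rolls=9,1 (sum=10), consumes 2 rolls
Frame 4 starts at roll index 6: rolls=8,2 (sum=10), consumes 2 rolls
Frame 5 starts at roll index 8: roll=10 (strike), consumes 1 roll
Frame 6 starts at roll index 9: roll=10 (strike), consumes 1 roll
Frame 7 starts at roll index 10: rolls=0,9 (sum=9), consumes 2 rolls
Frame 8 starts at roll index 12: rolls=6,4 (sum=10), consumes 2 rolls
Frame 9 starts at roll index 14: rolls=5,5 (sum=10), consumes 2 rolls
Frame 10 starts at roll index 16: 2 remaining rolls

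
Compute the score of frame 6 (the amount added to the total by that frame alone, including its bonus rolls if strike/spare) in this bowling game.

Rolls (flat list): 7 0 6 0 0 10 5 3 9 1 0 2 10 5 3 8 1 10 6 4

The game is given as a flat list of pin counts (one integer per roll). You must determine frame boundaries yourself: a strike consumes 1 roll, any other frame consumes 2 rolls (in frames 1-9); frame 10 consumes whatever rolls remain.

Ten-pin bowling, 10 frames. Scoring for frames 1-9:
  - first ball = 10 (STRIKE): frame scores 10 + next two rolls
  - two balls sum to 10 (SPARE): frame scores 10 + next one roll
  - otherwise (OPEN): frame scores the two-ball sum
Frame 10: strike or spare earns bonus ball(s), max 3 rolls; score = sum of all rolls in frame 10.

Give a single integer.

Frame 1: OPEN (7+0=7). Cumulative: 7
Frame 2: OPEN (6+0=6). Cumulative: 13
Frame 3: SPARE (0+10=10). 10 + next roll (5) = 15. Cumulative: 28
Frame 4: OPEN (5+3=8). Cumulative: 36
Frame 5: SPARE (9+1=10). 10 + next roll (0) = 10. Cumulative: 46
Frame 6: OPEN (0+2=2). Cumulative: 48
Frame 7: STRIKE. 10 + next two rolls (5+3) = 18. Cumulative: 66
Frame 8: OPEN (5+3=8). Cumulative: 74

Answer: 2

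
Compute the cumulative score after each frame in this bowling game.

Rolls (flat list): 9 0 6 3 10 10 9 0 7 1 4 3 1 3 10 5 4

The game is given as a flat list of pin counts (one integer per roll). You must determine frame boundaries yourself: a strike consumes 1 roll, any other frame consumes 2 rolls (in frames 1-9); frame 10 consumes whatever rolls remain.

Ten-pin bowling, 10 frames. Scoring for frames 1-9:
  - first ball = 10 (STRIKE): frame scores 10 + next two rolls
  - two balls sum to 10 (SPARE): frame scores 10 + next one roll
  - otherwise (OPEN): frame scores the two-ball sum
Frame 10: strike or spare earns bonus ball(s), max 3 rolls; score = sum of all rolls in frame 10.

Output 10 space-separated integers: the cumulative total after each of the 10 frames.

Answer: 9 18 47 66 75 83 90 94 113 122

Derivation:
Frame 1: OPEN (9+0=9). Cumulative: 9
Frame 2: OPEN (6+3=9). Cumulative: 18
Frame 3: STRIKE. 10 + next two rolls (10+9) = 29. Cumulative: 47
Frame 4: STRIKE. 10 + next two rolls (9+0) = 19. Cumulative: 66
Frame 5: OPEN (9+0=9). Cumulative: 75
Frame 6: OPEN (7+1=8). Cumulative: 83
Frame 7: OPEN (4+3=7). Cumulative: 90
Frame 8: OPEN (1+3=4). Cumulative: 94
Frame 9: STRIKE. 10 + next two rolls (5+4) = 19. Cumulative: 113
Frame 10: OPEN. Sum of all frame-10 rolls (5+4) = 9. Cumulative: 122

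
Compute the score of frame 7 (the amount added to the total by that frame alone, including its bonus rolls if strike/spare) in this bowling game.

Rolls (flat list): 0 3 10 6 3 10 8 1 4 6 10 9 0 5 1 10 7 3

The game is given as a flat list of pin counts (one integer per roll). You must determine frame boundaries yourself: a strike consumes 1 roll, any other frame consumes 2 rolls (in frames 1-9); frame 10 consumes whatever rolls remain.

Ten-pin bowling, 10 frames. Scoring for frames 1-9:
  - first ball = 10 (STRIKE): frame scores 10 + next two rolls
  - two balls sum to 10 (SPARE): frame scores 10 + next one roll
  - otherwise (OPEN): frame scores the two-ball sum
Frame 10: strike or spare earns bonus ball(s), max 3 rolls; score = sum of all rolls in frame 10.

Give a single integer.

Answer: 19

Derivation:
Frame 1: OPEN (0+3=3). Cumulative: 3
Frame 2: STRIKE. 10 + next two rolls (6+3) = 19. Cumulative: 22
Frame 3: OPEN (6+3=9). Cumulative: 31
Frame 4: STRIKE. 10 + next two rolls (8+1) = 19. Cumulative: 50
Frame 5: OPEN (8+1=9). Cumulative: 59
Frame 6: SPARE (4+6=10). 10 + next roll (10) = 20. Cumulative: 79
Frame 7: STRIKE. 10 + next two rolls (9+0) = 19. Cumulative: 98
Frame 8: OPEN (9+0=9). Cumulative: 107
Frame 9: OPEN (5+1=6). Cumulative: 113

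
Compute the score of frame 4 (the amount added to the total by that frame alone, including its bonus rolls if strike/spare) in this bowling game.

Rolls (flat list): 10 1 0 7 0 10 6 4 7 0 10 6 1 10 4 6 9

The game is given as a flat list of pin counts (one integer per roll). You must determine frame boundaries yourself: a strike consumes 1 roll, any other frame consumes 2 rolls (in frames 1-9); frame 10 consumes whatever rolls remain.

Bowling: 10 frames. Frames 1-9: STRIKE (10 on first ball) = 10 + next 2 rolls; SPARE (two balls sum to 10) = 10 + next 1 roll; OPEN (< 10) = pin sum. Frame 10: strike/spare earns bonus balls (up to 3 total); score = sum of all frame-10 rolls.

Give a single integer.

Frame 1: STRIKE. 10 + next two rolls (1+0) = 11. Cumulative: 11
Frame 2: OPEN (1+0=1). Cumulative: 12
Frame 3: OPEN (7+0=7). Cumulative: 19
Frame 4: STRIKE. 10 + next two rolls (6+4) = 20. Cumulative: 39
Frame 5: SPARE (6+4=10). 10 + next roll (7) = 17. Cumulative: 56
Frame 6: OPEN (7+0=7). Cumulative: 63

Answer: 20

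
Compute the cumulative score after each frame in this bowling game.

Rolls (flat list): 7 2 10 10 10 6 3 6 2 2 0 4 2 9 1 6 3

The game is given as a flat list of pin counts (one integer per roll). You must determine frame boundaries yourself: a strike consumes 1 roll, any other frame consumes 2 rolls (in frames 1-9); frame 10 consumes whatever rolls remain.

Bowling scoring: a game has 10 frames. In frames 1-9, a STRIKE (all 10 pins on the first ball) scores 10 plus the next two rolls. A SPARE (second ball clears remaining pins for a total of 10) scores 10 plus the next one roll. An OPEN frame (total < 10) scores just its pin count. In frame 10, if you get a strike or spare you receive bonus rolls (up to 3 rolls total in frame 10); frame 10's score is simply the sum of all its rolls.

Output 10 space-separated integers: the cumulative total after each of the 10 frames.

Answer: 9 39 65 84 93 101 103 109 125 134

Derivation:
Frame 1: OPEN (7+2=9). Cumulative: 9
Frame 2: STRIKE. 10 + next two rolls (10+10) = 30. Cumulative: 39
Frame 3: STRIKE. 10 + next two rolls (10+6) = 26. Cumulative: 65
Frame 4: STRIKE. 10 + next two rolls (6+3) = 19. Cumulative: 84
Frame 5: OPEN (6+3=9). Cumulative: 93
Frame 6: OPEN (6+2=8). Cumulative: 101
Frame 7: OPEN (2+0=2). Cumulative: 103
Frame 8: OPEN (4+2=6). Cumulative: 109
Frame 9: SPARE (9+1=10). 10 + next roll (6) = 16. Cumulative: 125
Frame 10: OPEN. Sum of all frame-10 rolls (6+3) = 9. Cumulative: 134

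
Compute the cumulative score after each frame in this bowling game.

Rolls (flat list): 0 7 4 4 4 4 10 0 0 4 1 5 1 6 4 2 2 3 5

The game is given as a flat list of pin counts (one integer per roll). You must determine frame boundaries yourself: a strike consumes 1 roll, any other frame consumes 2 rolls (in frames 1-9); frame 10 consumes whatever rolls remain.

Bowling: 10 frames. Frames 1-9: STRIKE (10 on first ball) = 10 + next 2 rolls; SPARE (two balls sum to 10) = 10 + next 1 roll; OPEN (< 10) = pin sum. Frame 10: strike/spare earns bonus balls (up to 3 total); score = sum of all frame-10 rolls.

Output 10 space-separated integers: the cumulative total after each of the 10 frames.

Answer: 7 15 23 33 33 38 44 56 60 68

Derivation:
Frame 1: OPEN (0+7=7). Cumulative: 7
Frame 2: OPEN (4+4=8). Cumulative: 15
Frame 3: OPEN (4+4=8). Cumulative: 23
Frame 4: STRIKE. 10 + next two rolls (0+0) = 10. Cumulative: 33
Frame 5: OPEN (0+0=0). Cumulative: 33
Frame 6: OPEN (4+1=5). Cumulative: 38
Frame 7: OPEN (5+1=6). Cumulative: 44
Frame 8: SPARE (6+4=10). 10 + next roll (2) = 12. Cumulative: 56
Frame 9: OPEN (2+2=4). Cumulative: 60
Frame 10: OPEN. Sum of all frame-10 rolls (3+5) = 8. Cumulative: 68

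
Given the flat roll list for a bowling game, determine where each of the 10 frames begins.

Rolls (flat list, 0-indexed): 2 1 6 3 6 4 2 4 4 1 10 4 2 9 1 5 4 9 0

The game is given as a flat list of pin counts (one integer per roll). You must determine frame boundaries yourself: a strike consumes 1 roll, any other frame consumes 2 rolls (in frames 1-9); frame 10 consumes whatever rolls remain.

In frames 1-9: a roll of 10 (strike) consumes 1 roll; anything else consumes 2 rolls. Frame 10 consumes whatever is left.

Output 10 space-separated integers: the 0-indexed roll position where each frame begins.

Answer: 0 2 4 6 8 10 11 13 15 17

Derivation:
Frame 1 starts at roll index 0: rolls=2,1 (sum=3), consumes 2 rolls
Frame 2 starts at roll index 2: rolls=6,3 (sum=9), consumes 2 rolls
Frame 3 starts at roll index 4: rolls=6,4 (sum=10), consumes 2 rolls
Frame 4 starts at roll index 6: rolls=2,4 (sum=6), consumes 2 rolls
Frame 5 starts at roll index 8: rolls=4,1 (sum=5), consumes 2 rolls
Frame 6 starts at roll index 10: roll=10 (strike), consumes 1 roll
Frame 7 starts at roll index 11: rolls=4,2 (sum=6), consumes 2 rolls
Frame 8 starts at roll index 13: rolls=9,1 (sum=10), consumes 2 rolls
Frame 9 starts at roll index 15: rolls=5,4 (sum=9), consumes 2 rolls
Frame 10 starts at roll index 17: 2 remaining rolls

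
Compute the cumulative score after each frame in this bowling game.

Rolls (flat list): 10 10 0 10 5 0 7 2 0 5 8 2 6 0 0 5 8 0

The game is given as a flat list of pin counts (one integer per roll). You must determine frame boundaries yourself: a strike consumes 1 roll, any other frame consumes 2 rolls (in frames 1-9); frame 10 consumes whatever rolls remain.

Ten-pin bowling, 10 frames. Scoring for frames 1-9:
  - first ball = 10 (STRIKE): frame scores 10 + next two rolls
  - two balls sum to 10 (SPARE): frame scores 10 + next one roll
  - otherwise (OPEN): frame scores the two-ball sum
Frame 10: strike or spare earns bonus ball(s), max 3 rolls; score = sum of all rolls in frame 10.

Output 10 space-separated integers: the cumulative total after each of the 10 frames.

Frame 1: STRIKE. 10 + next two rolls (10+0) = 20. Cumulative: 20
Frame 2: STRIKE. 10 + next two rolls (0+10) = 20. Cumulative: 40
Frame 3: SPARE (0+10=10). 10 + next roll (5) = 15. Cumulative: 55
Frame 4: OPEN (5+0=5). Cumulative: 60
Frame 5: OPEN (7+2=9). Cumulative: 69
Frame 6: OPEN (0+5=5). Cumulative: 74
Frame 7: SPARE (8+2=10). 10 + next roll (6) = 16. Cumulative: 90
Frame 8: OPEN (6+0=6). Cumulative: 96
Frame 9: OPEN (0+5=5). Cumulative: 101
Frame 10: OPEN. Sum of all frame-10 rolls (8+0) = 8. Cumulative: 109

Answer: 20 40 55 60 69 74 90 96 101 109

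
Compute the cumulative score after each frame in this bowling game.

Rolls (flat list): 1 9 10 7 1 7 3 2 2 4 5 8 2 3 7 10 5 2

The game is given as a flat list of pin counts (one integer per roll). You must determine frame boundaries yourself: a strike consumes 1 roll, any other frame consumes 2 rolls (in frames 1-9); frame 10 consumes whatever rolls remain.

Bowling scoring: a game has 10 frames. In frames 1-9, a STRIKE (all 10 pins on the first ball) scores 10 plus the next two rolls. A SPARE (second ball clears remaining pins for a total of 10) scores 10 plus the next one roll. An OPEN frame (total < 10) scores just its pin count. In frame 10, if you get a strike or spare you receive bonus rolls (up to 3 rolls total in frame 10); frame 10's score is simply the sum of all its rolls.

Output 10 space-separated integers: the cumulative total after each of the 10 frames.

Answer: 20 38 46 58 62 71 84 104 121 128

Derivation:
Frame 1: SPARE (1+9=10). 10 + next roll (10) = 20. Cumulative: 20
Frame 2: STRIKE. 10 + next two rolls (7+1) = 18. Cumulative: 38
Frame 3: OPEN (7+1=8). Cumulative: 46
Frame 4: SPARE (7+3=10). 10 + next roll (2) = 12. Cumulative: 58
Frame 5: OPEN (2+2=4). Cumulative: 62
Frame 6: OPEN (4+5=9). Cumulative: 71
Frame 7: SPARE (8+2=10). 10 + next roll (3) = 13. Cumulative: 84
Frame 8: SPARE (3+7=10). 10 + next roll (10) = 20. Cumulative: 104
Frame 9: STRIKE. 10 + next two rolls (5+2) = 17. Cumulative: 121
Frame 10: OPEN. Sum of all frame-10 rolls (5+2) = 7. Cumulative: 128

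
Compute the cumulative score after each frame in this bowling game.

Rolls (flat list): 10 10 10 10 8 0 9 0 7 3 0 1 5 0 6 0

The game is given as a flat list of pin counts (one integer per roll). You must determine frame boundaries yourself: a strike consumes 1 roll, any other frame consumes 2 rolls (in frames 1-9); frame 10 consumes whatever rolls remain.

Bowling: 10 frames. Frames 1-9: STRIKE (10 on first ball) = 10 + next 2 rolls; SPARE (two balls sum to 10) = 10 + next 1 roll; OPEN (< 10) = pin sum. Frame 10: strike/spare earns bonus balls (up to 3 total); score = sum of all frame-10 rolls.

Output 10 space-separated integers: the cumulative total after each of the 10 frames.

Answer: 30 60 88 106 114 123 133 134 139 145

Derivation:
Frame 1: STRIKE. 10 + next two rolls (10+10) = 30. Cumulative: 30
Frame 2: STRIKE. 10 + next two rolls (10+10) = 30. Cumulative: 60
Frame 3: STRIKE. 10 + next two rolls (10+8) = 28. Cumulative: 88
Frame 4: STRIKE. 10 + next two rolls (8+0) = 18. Cumulative: 106
Frame 5: OPEN (8+0=8). Cumulative: 114
Frame 6: OPEN (9+0=9). Cumulative: 123
Frame 7: SPARE (7+3=10). 10 + next roll (0) = 10. Cumulative: 133
Frame 8: OPEN (0+1=1). Cumulative: 134
Frame 9: OPEN (5+0=5). Cumulative: 139
Frame 10: OPEN. Sum of all frame-10 rolls (6+0) = 6. Cumulative: 145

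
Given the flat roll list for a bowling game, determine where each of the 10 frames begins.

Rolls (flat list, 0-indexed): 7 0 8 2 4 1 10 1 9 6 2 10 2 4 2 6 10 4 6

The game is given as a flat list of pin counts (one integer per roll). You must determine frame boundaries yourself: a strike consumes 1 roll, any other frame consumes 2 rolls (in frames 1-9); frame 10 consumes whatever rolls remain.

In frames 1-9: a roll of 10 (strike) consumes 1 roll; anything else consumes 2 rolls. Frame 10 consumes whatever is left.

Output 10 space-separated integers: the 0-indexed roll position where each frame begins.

Answer: 0 2 4 6 7 9 11 12 14 16

Derivation:
Frame 1 starts at roll index 0: rolls=7,0 (sum=7), consumes 2 rolls
Frame 2 starts at roll index 2: rolls=8,2 (sum=10), consumes 2 rolls
Frame 3 starts at roll index 4: rolls=4,1 (sum=5), consumes 2 rolls
Frame 4 starts at roll index 6: roll=10 (strike), consumes 1 roll
Frame 5 starts at roll index 7: rolls=1,9 (sum=10), consumes 2 rolls
Frame 6 starts at roll index 9: rolls=6,2 (sum=8), consumes 2 rolls
Frame 7 starts at roll index 11: roll=10 (strike), consumes 1 roll
Frame 8 starts at roll index 12: rolls=2,4 (sum=6), consumes 2 rolls
Frame 9 starts at roll index 14: rolls=2,6 (sum=8), consumes 2 rolls
Frame 10 starts at roll index 16: 3 remaining rolls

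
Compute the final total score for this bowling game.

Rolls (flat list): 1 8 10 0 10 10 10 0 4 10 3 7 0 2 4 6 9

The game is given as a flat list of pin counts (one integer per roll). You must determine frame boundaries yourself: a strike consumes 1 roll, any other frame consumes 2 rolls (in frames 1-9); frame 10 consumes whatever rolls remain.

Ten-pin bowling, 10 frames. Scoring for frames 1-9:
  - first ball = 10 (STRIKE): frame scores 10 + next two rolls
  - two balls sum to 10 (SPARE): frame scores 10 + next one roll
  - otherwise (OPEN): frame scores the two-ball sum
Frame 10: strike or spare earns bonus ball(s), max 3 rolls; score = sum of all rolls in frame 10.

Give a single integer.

Frame 1: OPEN (1+8=9). Cumulative: 9
Frame 2: STRIKE. 10 + next two rolls (0+10) = 20. Cumulative: 29
Frame 3: SPARE (0+10=10). 10 + next roll (10) = 20. Cumulative: 49
Frame 4: STRIKE. 10 + next two rolls (10+0) = 20. Cumulative: 69
Frame 5: STRIKE. 10 + next two rolls (0+4) = 14. Cumulative: 83
Frame 6: OPEN (0+4=4). Cumulative: 87
Frame 7: STRIKE. 10 + next two rolls (3+7) = 20. Cumulative: 107
Frame 8: SPARE (3+7=10). 10 + next roll (0) = 10. Cumulative: 117
Frame 9: OPEN (0+2=2). Cumulative: 119
Frame 10: SPARE. Sum of all frame-10 rolls (4+6+9) = 19. Cumulative: 138

Answer: 138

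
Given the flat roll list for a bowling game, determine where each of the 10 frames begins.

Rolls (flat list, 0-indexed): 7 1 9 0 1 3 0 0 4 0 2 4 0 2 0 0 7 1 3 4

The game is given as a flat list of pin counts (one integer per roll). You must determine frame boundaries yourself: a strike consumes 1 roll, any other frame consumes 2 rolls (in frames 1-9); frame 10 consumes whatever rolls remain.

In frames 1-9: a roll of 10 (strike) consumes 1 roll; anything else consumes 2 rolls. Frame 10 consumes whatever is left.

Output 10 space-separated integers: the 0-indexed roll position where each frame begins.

Frame 1 starts at roll index 0: rolls=7,1 (sum=8), consumes 2 rolls
Frame 2 starts at roll index 2: rolls=9,0 (sum=9), consumes 2 rolls
Frame 3 starts at roll index 4: rolls=1,3 (sum=4), consumes 2 rolls
Frame 4 starts at roll index 6: rolls=0,0 (sum=0), consumes 2 rolls
Frame 5 starts at roll index 8: rolls=4,0 (sum=4), consumes 2 rolls
Frame 6 starts at roll index 10: rolls=2,4 (sum=6), consumes 2 rolls
Frame 7 starts at roll index 12: rolls=0,2 (sum=2), consumes 2 rolls
Frame 8 starts at roll index 14: rolls=0,0 (sum=0), consumes 2 rolls
Frame 9 starts at roll index 16: rolls=7,1 (sum=8), consumes 2 rolls
Frame 10 starts at roll index 18: 2 remaining rolls

Answer: 0 2 4 6 8 10 12 14 16 18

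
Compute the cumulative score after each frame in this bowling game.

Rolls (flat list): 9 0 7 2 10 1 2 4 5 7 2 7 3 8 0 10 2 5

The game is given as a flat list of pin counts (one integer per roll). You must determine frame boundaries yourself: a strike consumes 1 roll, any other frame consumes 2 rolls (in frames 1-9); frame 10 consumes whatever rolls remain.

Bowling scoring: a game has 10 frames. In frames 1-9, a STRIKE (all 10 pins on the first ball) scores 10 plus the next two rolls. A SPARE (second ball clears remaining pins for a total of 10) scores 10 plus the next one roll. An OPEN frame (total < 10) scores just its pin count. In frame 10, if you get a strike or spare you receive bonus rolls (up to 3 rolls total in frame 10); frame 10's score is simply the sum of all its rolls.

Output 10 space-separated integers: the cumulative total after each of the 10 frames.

Frame 1: OPEN (9+0=9). Cumulative: 9
Frame 2: OPEN (7+2=9). Cumulative: 18
Frame 3: STRIKE. 10 + next two rolls (1+2) = 13. Cumulative: 31
Frame 4: OPEN (1+2=3). Cumulative: 34
Frame 5: OPEN (4+5=9). Cumulative: 43
Frame 6: OPEN (7+2=9). Cumulative: 52
Frame 7: SPARE (7+3=10). 10 + next roll (8) = 18. Cumulative: 70
Frame 8: OPEN (8+0=8). Cumulative: 78
Frame 9: STRIKE. 10 + next two rolls (2+5) = 17. Cumulative: 95
Frame 10: OPEN. Sum of all frame-10 rolls (2+5) = 7. Cumulative: 102

Answer: 9 18 31 34 43 52 70 78 95 102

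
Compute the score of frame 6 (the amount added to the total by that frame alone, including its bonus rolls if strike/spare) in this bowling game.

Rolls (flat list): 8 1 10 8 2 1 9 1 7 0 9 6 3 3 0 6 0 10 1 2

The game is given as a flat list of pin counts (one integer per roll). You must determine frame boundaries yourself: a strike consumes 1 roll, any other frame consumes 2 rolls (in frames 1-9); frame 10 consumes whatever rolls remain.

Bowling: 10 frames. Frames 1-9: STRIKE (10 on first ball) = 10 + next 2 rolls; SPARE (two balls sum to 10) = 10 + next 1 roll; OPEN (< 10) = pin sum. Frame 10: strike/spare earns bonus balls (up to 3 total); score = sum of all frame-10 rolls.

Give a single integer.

Answer: 9

Derivation:
Frame 1: OPEN (8+1=9). Cumulative: 9
Frame 2: STRIKE. 10 + next two rolls (8+2) = 20. Cumulative: 29
Frame 3: SPARE (8+2=10). 10 + next roll (1) = 11. Cumulative: 40
Frame 4: SPARE (1+9=10). 10 + next roll (1) = 11. Cumulative: 51
Frame 5: OPEN (1+7=8). Cumulative: 59
Frame 6: OPEN (0+9=9). Cumulative: 68
Frame 7: OPEN (6+3=9). Cumulative: 77
Frame 8: OPEN (3+0=3). Cumulative: 80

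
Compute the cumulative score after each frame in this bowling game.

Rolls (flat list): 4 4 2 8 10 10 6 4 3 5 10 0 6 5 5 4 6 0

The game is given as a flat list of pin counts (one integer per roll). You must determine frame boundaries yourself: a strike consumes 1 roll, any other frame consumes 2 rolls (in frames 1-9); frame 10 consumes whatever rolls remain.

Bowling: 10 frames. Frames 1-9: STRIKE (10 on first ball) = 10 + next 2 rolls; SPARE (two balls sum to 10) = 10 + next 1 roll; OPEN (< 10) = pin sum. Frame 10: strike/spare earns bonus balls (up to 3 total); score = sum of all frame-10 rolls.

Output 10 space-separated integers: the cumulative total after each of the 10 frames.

Answer: 8 28 54 74 87 95 111 117 131 141

Derivation:
Frame 1: OPEN (4+4=8). Cumulative: 8
Frame 2: SPARE (2+8=10). 10 + next roll (10) = 20. Cumulative: 28
Frame 3: STRIKE. 10 + next two rolls (10+6) = 26. Cumulative: 54
Frame 4: STRIKE. 10 + next two rolls (6+4) = 20. Cumulative: 74
Frame 5: SPARE (6+4=10). 10 + next roll (3) = 13. Cumulative: 87
Frame 6: OPEN (3+5=8). Cumulative: 95
Frame 7: STRIKE. 10 + next two rolls (0+6) = 16. Cumulative: 111
Frame 8: OPEN (0+6=6). Cumulative: 117
Frame 9: SPARE (5+5=10). 10 + next roll (4) = 14. Cumulative: 131
Frame 10: SPARE. Sum of all frame-10 rolls (4+6+0) = 10. Cumulative: 141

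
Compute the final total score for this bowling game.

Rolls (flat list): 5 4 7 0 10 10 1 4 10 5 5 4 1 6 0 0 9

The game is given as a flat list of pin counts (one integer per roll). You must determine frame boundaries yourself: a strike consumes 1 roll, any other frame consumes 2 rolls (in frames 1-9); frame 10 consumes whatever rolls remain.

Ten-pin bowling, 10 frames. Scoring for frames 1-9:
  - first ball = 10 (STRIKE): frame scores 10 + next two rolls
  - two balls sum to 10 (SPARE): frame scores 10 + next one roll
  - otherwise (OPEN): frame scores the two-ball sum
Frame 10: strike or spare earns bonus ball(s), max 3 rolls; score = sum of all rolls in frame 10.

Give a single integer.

Frame 1: OPEN (5+4=9). Cumulative: 9
Frame 2: OPEN (7+0=7). Cumulative: 16
Frame 3: STRIKE. 10 + next two rolls (10+1) = 21. Cumulative: 37
Frame 4: STRIKE. 10 + next two rolls (1+4) = 15. Cumulative: 52
Frame 5: OPEN (1+4=5). Cumulative: 57
Frame 6: STRIKE. 10 + next two rolls (5+5) = 20. Cumulative: 77
Frame 7: SPARE (5+5=10). 10 + next roll (4) = 14. Cumulative: 91
Frame 8: OPEN (4+1=5). Cumulative: 96
Frame 9: OPEN (6+0=6). Cumulative: 102
Frame 10: OPEN. Sum of all frame-10 rolls (0+9) = 9. Cumulative: 111

Answer: 111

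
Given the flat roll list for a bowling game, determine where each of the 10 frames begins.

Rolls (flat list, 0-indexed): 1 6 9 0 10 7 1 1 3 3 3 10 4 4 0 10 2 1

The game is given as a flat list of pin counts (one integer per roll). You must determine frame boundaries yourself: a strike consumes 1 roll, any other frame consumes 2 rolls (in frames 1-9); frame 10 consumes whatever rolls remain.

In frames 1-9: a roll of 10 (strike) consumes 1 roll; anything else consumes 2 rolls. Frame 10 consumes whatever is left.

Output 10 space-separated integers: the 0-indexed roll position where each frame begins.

Frame 1 starts at roll index 0: rolls=1,6 (sum=7), consumes 2 rolls
Frame 2 starts at roll index 2: rolls=9,0 (sum=9), consumes 2 rolls
Frame 3 starts at roll index 4: roll=10 (strike), consumes 1 roll
Frame 4 starts at roll index 5: rolls=7,1 (sum=8), consumes 2 rolls
Frame 5 starts at roll index 7: rolls=1,3 (sum=4), consumes 2 rolls
Frame 6 starts at roll index 9: rolls=3,3 (sum=6), consumes 2 rolls
Frame 7 starts at roll index 11: roll=10 (strike), consumes 1 roll
Frame 8 starts at roll index 12: rolls=4,4 (sum=8), consumes 2 rolls
Frame 9 starts at roll index 14: rolls=0,10 (sum=10), consumes 2 rolls
Frame 10 starts at roll index 16: 2 remaining rolls

Answer: 0 2 4 5 7 9 11 12 14 16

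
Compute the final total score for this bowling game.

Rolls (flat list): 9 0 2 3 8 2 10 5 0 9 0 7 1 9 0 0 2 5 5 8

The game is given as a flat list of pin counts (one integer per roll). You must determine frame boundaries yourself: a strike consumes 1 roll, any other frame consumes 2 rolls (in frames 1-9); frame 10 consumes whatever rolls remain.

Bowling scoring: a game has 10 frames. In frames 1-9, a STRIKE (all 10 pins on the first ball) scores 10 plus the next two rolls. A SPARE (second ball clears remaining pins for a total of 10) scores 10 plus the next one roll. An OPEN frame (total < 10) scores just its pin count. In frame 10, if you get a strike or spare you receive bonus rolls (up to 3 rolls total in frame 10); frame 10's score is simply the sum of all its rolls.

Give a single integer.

Answer: 100

Derivation:
Frame 1: OPEN (9+0=9). Cumulative: 9
Frame 2: OPEN (2+3=5). Cumulative: 14
Frame 3: SPARE (8+2=10). 10 + next roll (10) = 20. Cumulative: 34
Frame 4: STRIKE. 10 + next two rolls (5+0) = 15. Cumulative: 49
Frame 5: OPEN (5+0=5). Cumulative: 54
Frame 6: OPEN (9+0=9). Cumulative: 63
Frame 7: OPEN (7+1=8). Cumulative: 71
Frame 8: OPEN (9+0=9). Cumulative: 80
Frame 9: OPEN (0+2=2). Cumulative: 82
Frame 10: SPARE. Sum of all frame-10 rolls (5+5+8) = 18. Cumulative: 100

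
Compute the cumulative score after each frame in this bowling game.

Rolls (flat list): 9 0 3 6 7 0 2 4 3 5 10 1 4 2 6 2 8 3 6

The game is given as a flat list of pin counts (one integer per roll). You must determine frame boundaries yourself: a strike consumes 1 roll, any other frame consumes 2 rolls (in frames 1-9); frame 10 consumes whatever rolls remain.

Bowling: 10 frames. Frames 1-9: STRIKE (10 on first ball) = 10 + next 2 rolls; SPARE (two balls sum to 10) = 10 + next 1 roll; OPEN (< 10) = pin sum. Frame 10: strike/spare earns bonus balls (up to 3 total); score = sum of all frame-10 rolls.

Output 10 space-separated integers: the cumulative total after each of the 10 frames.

Answer: 9 18 25 31 39 54 59 67 80 89

Derivation:
Frame 1: OPEN (9+0=9). Cumulative: 9
Frame 2: OPEN (3+6=9). Cumulative: 18
Frame 3: OPEN (7+0=7). Cumulative: 25
Frame 4: OPEN (2+4=6). Cumulative: 31
Frame 5: OPEN (3+5=8). Cumulative: 39
Frame 6: STRIKE. 10 + next two rolls (1+4) = 15. Cumulative: 54
Frame 7: OPEN (1+4=5). Cumulative: 59
Frame 8: OPEN (2+6=8). Cumulative: 67
Frame 9: SPARE (2+8=10). 10 + next roll (3) = 13. Cumulative: 80
Frame 10: OPEN. Sum of all frame-10 rolls (3+6) = 9. Cumulative: 89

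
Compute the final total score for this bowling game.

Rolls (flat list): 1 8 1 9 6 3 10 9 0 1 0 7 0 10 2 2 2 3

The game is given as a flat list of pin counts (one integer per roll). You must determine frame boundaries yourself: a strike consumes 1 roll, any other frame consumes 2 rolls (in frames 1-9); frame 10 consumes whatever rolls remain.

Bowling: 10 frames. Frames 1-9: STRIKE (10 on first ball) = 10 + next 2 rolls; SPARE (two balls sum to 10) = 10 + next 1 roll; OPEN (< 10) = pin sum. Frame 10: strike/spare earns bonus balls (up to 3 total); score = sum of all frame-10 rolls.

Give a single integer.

Frame 1: OPEN (1+8=9). Cumulative: 9
Frame 2: SPARE (1+9=10). 10 + next roll (6) = 16. Cumulative: 25
Frame 3: OPEN (6+3=9). Cumulative: 34
Frame 4: STRIKE. 10 + next two rolls (9+0) = 19. Cumulative: 53
Frame 5: OPEN (9+0=9). Cumulative: 62
Frame 6: OPEN (1+0=1). Cumulative: 63
Frame 7: OPEN (7+0=7). Cumulative: 70
Frame 8: STRIKE. 10 + next two rolls (2+2) = 14. Cumulative: 84
Frame 9: OPEN (2+2=4). Cumulative: 88
Frame 10: OPEN. Sum of all frame-10 rolls (2+3) = 5. Cumulative: 93

Answer: 93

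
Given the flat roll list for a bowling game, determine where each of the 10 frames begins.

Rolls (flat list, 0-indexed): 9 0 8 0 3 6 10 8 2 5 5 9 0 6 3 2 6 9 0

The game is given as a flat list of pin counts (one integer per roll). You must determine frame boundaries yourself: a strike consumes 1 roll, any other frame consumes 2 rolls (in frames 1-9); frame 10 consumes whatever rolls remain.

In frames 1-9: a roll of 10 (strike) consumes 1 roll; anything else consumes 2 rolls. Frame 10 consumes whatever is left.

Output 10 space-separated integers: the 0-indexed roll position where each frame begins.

Answer: 0 2 4 6 7 9 11 13 15 17

Derivation:
Frame 1 starts at roll index 0: rolls=9,0 (sum=9), consumes 2 rolls
Frame 2 starts at roll index 2: rolls=8,0 (sum=8), consumes 2 rolls
Frame 3 starts at roll index 4: rolls=3,6 (sum=9), consumes 2 rolls
Frame 4 starts at roll index 6: roll=10 (strike), consumes 1 roll
Frame 5 starts at roll index 7: rolls=8,2 (sum=10), consumes 2 rolls
Frame 6 starts at roll index 9: rolls=5,5 (sum=10), consumes 2 rolls
Frame 7 starts at roll index 11: rolls=9,0 (sum=9), consumes 2 rolls
Frame 8 starts at roll index 13: rolls=6,3 (sum=9), consumes 2 rolls
Frame 9 starts at roll index 15: rolls=2,6 (sum=8), consumes 2 rolls
Frame 10 starts at roll index 17: 2 remaining rolls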